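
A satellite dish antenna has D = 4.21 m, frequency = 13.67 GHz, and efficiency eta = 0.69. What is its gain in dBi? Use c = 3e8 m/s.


lambda = c/f = 3e8 / 1.367e+10 = 0.02194587 m
G = eta*(pi*D/lambda)^2 = 0.69*(pi*4.21/0.02194587)^2
G = 250615.2806 (linear)
G = 10*log10(250615.2806) = 53.9901 dBi

53.9901 dBi


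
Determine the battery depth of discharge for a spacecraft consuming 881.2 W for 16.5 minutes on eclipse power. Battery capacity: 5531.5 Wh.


E_used = P * t / 60 = 881.2 * 16.5 / 60 = 242.3300 Wh
DOD = E_used / E_total * 100 = 242.3300 / 5531.5 * 100
DOD = 4.3809 %

4.3809 %


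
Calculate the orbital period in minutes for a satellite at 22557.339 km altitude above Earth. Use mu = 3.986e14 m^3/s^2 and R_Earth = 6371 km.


r = 28928.3390 km = 2.8928339e+07 m
T = 2*pi*sqrt(r^3/mu) = 2*pi*sqrt(2.4208646e+22 / 3.986e14)
T = 48966.2075 s = 816.1035 min

816.1035 minutes


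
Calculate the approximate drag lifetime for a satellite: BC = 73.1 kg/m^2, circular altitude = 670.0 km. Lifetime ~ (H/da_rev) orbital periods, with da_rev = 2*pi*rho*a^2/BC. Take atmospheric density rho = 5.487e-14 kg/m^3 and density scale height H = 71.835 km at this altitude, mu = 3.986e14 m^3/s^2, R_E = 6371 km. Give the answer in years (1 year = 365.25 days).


a = R_E + alt = 7041.0000 km = 7.041e+06 m
da_rev = 2*pi*rho*a^2/BC = 2*pi*5.487e-14*(7.041e+06)^2/73.1 = 0.233811647 m per revolution
N = H/da_rev = 71835.0000 m / 0.233811647 m = 307234.4816 revolutions
P = 2*pi*sqrt(a^3/mu) = 5879.8025 s
lifetime = N*P = 307234.4816 * 5879.8025 = 1.8064781e+09 s = 20908.3110 days
years = 20908.3110 / 365.25 = 57.2438 years

57.2438 years


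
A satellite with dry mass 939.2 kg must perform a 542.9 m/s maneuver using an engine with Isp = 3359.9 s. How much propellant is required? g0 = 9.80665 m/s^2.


ve = Isp * g0 = 3359.9 * 9.80665 = 32949.363335 m/s
mass ratio = exp(dv/ve) = exp(542.9/32949.363335) = 1.01661329
m_prop = m_dry * (mr - 1) = 939.2 * (1.01661329 - 1)
m_prop = 15.6032 kg

15.6032 kg


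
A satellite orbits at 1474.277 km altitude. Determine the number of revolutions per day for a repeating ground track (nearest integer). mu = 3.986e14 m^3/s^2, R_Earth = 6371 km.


r = 7.845277e+06 m
T = 2*pi*sqrt(r^3/mu) = 6915.5009 s = 115.2583 min
revs/day = 1440 / 115.2583 = 12.4937
Rounded: 12 revolutions per day

12 revolutions per day


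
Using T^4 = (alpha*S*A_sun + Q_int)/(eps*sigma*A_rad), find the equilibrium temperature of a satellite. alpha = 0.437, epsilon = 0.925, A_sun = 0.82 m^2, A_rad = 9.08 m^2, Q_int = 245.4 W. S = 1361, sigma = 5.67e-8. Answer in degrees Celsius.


Numerator = alpha*S*A_sun + Q_int = 0.437*1361*0.82 + 245.4 = 733.1007 W
Denominator = eps*sigma*A_rad = 0.925*5.67e-8*9.08 = 4.762233e-07 W/K^4
T^4 = 1.5394054e+09 K^4
T = 198.0789 K = -75.0711 C

-75.0711 degrees Celsius


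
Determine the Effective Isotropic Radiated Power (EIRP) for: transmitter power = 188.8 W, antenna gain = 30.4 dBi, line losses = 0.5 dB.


Pt = 188.8 W = 22.7600 dBW
EIRP = Pt_dBW + Gt - losses = 22.7600 + 30.4 - 0.5 = 52.6600 dBW

52.6600 dBW


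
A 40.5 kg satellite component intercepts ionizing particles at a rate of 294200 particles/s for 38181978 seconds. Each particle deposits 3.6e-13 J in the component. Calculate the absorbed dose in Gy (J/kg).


Total energy deposited = rate * time * E_per
  = 294200 * 38181978 * 3.6e-13 = 4.0439 J
Dose = E_total / mass = 4.0439 / 40.5
Dose = 0.09985011 Gy

0.0999 Gy


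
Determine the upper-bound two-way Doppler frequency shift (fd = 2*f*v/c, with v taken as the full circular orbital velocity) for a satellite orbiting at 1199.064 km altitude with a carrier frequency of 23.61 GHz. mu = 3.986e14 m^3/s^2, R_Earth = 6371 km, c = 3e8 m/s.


r = 7.570064e+06 m
v = sqrt(mu/r) = 7256.3609 m/s (worst-case radial velocity)
f = 23.61 GHz = 2.361e+10 Hz
fd = 2*f*v/c = 2*2.361e+10*7256.3609/3.0e+08
fd = 1.1421512e+06 Hz

1.1422e+06 Hz


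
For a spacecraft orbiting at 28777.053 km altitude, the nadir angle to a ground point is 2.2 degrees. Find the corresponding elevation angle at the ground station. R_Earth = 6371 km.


r = R_E + alt = 35148.0530 km
Law of sines in the satellite / Earth-center / ground-point triangle:
  sin(nadir)/R_E = sin(90 + el)/r  =>  cos(el) = (r/R_E)*sin(nadir)
cos(el) = (35148.0530 / 6371.0000) * sin(2.2 deg) = 0.211781
el = arccos(0.211781) = 77.7733 deg
(Earth-central angle = 90 - nadir - el = 10.0267 deg)

77.7733 degrees


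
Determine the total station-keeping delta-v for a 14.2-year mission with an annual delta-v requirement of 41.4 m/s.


dV = rate * years = 41.4 * 14.2
dV = 587.8800 m/s

587.8800 m/s


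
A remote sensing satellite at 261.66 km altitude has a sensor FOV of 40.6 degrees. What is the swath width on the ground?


FOV = 40.6 deg = 0.7086037 rad
swath = 2 * alt * tan(FOV/2) = 2 * 261.66 * tan(0.3543018)
swath = 2 * 261.66 * 0.3699112
swath = 193.5819 km

193.5819 km


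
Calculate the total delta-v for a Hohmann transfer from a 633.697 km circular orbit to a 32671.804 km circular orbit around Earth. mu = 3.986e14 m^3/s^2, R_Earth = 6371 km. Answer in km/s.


r1 = 7004.6970 km = 7.004697e+06 m
r2 = 39042.8040 km = 3.9042804e+07 m
dv1 = sqrt(mu/r1)*(sqrt(2*r2/(r1+r2)) - 1) = 2279.7593 m/s
dv2 = sqrt(mu/r2)*(1 - sqrt(2*r1/(r1+r2))) = 1432.7995 m/s
total dv = |dv1| + |dv2| = 2279.7593 + 1432.7995 = 3712.5588 m/s = 3.7126 km/s

3.7126 km/s


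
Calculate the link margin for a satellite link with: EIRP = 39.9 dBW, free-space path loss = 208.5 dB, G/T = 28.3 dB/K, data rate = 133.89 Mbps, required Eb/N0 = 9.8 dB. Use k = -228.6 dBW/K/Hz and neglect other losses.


C/N0 = EIRP - FSPL + G/T - k = 39.9 - 208.5 + 28.3 - (-228.6)
C/N0 = 88.3000 dB-Hz
R_b = 133.89 Mbps = 1.3389e+08 bps -> 10*log10(R_b) = 81.2675 dB-Hz
Eb/N0 = C/N0 - 10*log10(R_b) = 88.3000 - 81.2675 = 7.0325 dB
Margin = Eb/N0 - Eb/N0_req = 7.0325 - 9.8 = -2.7675 dB (negative margin: link does not close)

-2.7675 dB


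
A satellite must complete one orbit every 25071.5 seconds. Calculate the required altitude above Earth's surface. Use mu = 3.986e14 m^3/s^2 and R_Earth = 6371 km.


T = 25071.5 s
r = (mu*T^2/(4*pi^2))^(1/3) = (3.986e14 * 25071.5^2 / (4*pi^2))^(1/3)
r = 1.8514532e+07 m = 18514.5317 km
alt = r - R_E = 18514.5317 - 6371 = 12143.5317 km

12143.5317 km


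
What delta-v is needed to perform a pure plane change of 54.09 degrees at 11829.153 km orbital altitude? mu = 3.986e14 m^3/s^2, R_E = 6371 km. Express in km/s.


r = 18200.1530 km = 1.8200153e+07 m
V = sqrt(mu/r) = 4679.8413 m/s
di = 54.09 deg = 0.9440486 rad
dV = 2*V*sin(di/2) = 2*4679.8413*sin(0.4720243)
dV = 4255.7555 m/s = 4.2558 km/s

4.2558 km/s


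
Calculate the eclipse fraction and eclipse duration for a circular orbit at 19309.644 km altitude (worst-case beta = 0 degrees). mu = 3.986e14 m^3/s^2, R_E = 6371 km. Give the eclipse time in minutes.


r = 25680.6440 km
T = 682.6040 min
Eclipse fraction = arcsin(R_E/r)/pi = arcsin(6371.0000/25680.6440)/pi
= arcsin(0.2480857)/pi = 0.07980145
Eclipse duration = 0.07980145 * 682.6040 = 54.4728 min

54.4728 minutes


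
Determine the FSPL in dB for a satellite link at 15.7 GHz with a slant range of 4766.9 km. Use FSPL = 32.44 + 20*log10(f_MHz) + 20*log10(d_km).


f = 15.7 GHz = 15700.0000 MHz
d = 4766.9 km
FSPL = 32.44 + 20*log10(15700.0000) + 20*log10(4766.9)
FSPL = 32.44 + 83.9180 + 73.5647
FSPL = 189.9227 dB

189.9227 dB


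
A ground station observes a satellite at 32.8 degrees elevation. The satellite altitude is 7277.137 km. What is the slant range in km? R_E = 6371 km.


h = 7277.137 km, el = 32.8 deg
d = -R_E*sin(el) + sqrt((R_E*sin(el))^2 + 2*R_E*h + h^2)
d = -6371.0000*sin(0.572468) + sqrt((6371.0000*0.5417082)^2 + 2*6371.0000*7277.137 + 7277.137^2)
d = 9102.3798 km

9102.3798 km


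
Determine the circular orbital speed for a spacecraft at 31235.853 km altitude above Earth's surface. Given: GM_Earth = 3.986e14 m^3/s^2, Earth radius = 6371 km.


r = R_E + alt = 6371.0 + 31235.853 = 37606.8530 km = 3.7606853e+07 m
v = sqrt(mu/r) = sqrt(3.986e14 / 3.7606853e+07) = 3255.6308 m/s = 3.2556 km/s

3.2556 km/s


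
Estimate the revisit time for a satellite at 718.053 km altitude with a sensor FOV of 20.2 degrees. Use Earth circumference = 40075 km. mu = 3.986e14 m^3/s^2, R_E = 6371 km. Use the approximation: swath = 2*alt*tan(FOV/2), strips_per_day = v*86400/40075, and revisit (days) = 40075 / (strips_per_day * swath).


swath = 2*718.053*tan(0.1762783) = 255.8094 km
v = sqrt(mu/r) = 7498.5024 m/s = 7.4985 km/s
strips/day = v*86400/40075 = 7.4985*86400/40075 = 16.1665
coverage/day = strips * swath = 16.1665 * 255.8094 = 4135.5313 km
revisit = 40075 / 4135.5313 = 9.6904 days

9.6904 days


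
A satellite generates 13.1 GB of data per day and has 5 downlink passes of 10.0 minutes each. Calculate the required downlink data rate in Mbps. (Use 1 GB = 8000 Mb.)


total contact time = 5 * 10.0 * 60 = 3000.0000 s
data = 13.1 GB = 104800.0000 Mb
rate = 104800.0000 / 3000.0000 = 34.9333 Mbps

34.9333 Mbps


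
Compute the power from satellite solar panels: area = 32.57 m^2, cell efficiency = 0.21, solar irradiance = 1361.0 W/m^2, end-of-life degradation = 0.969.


P = area * eta * S * degradation
P = 32.57 * 0.21 * 1361.0 * 0.969
P = 9020.2579 W

9020.2579 W


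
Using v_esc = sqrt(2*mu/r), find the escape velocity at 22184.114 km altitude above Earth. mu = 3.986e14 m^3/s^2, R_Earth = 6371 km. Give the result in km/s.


r = 6371.0 + 22184.114 = 28555.1140 km = 2.8555114e+07 m
v_esc = sqrt(2*mu/r) = sqrt(2*3.986e14 / 2.8555114e+07)
v_esc = 5283.7431 m/s = 5.2837 km/s

5.2837 km/s


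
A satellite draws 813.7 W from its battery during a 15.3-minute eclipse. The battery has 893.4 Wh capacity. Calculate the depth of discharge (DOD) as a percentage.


E_used = P * t / 60 = 813.7 * 15.3 / 60 = 207.4935 Wh
DOD = E_used / E_total * 100 = 207.4935 / 893.4 * 100
DOD = 23.2252 %

23.2252 %


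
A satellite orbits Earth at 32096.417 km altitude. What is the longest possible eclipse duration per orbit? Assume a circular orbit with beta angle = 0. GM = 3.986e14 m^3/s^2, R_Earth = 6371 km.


r = 38467.4170 km
T = 1251.4097 min
Eclipse fraction = arcsin(R_E/r)/pi = arcsin(6371.0000/38467.4170)/pi
= arcsin(0.1656207)/pi = 0.05296274
Eclipse duration = 0.05296274 * 1251.4097 = 66.2781 min

66.2781 minutes


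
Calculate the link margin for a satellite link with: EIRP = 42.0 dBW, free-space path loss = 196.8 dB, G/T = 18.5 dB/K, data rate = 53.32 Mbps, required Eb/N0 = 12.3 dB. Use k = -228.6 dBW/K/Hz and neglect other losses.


C/N0 = EIRP - FSPL + G/T - k = 42.0 - 196.8 + 18.5 - (-228.6)
C/N0 = 92.3000 dB-Hz
R_b = 53.32 Mbps = 5.332e+07 bps -> 10*log10(R_b) = 77.2689 dB-Hz
Eb/N0 = C/N0 - 10*log10(R_b) = 92.3000 - 77.2689 = 15.0311 dB
Margin = Eb/N0 - Eb/N0_req = 15.0311 - 12.3 = 2.7311 dB (link closes)

2.7311 dB


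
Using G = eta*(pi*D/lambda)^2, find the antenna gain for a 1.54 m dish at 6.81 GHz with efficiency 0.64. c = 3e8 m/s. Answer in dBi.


lambda = c/f = 3e8 / 6.81e+09 = 0.04405286 m
G = eta*(pi*D/lambda)^2 = 0.64*(pi*1.54/0.04405286)^2
G = 7719.2103 (linear)
G = 10*log10(7719.2103) = 38.8757 dBi

38.8757 dBi


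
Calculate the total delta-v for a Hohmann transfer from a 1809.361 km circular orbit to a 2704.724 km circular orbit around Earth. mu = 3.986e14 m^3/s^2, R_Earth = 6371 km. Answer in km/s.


r1 = 8180.3610 km = 8.180361e+06 m
r2 = 9075.7240 km = 9.075724e+06 m
dv1 = sqrt(mu/r1)*(sqrt(2*r2/(r1+r2)) - 1) = 178.8061 m/s
dv2 = sqrt(mu/r2)*(1 - sqrt(2*r1/(r1+r2))) = 174.2213 m/s
total dv = |dv1| + |dv2| = 178.8061 + 174.2213 = 353.0274 m/s = 0.3530274 km/s

0.3530 km/s


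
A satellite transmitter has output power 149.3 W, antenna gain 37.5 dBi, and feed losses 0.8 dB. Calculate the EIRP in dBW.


Pt = 149.3 W = 21.7406 dBW
EIRP = Pt_dBW + Gt - losses = 21.7406 + 37.5 - 0.8 = 58.4406 dBW

58.4406 dBW


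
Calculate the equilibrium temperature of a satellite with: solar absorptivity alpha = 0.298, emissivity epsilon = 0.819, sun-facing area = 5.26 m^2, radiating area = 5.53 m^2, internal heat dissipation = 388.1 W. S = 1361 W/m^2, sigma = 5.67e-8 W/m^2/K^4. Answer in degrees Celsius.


Numerator = alpha*S*A_sun + Q_int = 0.298*1361*5.26 + 388.1 = 2521.4403 W
Denominator = eps*sigma*A_rad = 0.819*5.67e-8*5.53 = 2.5679827e-07 W/K^4
T^4 = 9.8187589e+09 K^4
T = 314.7851 K = 41.6351 C

41.6351 degrees Celsius


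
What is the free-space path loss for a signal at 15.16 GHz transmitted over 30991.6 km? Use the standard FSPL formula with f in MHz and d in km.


f = 15.16 GHz = 15160.0000 MHz
d = 30991.6 km
FSPL = 32.44 + 20*log10(15160.0000) + 20*log10(30991.6)
FSPL = 32.44 + 83.6140 + 89.8249
FSPL = 205.8789 dB

205.8789 dB


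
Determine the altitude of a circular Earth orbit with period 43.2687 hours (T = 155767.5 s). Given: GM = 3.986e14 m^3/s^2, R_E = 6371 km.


T = 155767.5 s
r = (mu*T^2/(4*pi^2))^(1/3) = (3.986e14 * 155767.5^2 / (4*pi^2))^(1/3)
r = 6.2571575e+07 m = 62571.5748 km
alt = r - R_E = 62571.5748 - 6371 = 56200.5748 km

56200.5748 km


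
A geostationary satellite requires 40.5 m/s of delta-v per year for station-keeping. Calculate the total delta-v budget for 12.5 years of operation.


dV = rate * years = 40.5 * 12.5
dV = 506.2500 m/s

506.2500 m/s


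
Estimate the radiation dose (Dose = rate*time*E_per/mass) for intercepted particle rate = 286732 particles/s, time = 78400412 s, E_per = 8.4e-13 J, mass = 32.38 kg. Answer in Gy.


Total energy deposited = rate * time * E_per
  = 286732 * 78400412 * 8.4e-13 = 18.8831 J
Dose = E_total / mass = 18.8831 / 32.38
Dose = 0.5831724 Gy

0.5832 Gy


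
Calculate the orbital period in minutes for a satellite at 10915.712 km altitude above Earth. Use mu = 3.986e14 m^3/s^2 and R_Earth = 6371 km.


r = 17286.7120 km = 1.7286712e+07 m
T = 2*pi*sqrt(r^3/mu) = 2*pi*sqrt(5.1657953e+21 / 3.986e14)
T = 22619.3341 s = 376.9889 min

376.9889 minutes


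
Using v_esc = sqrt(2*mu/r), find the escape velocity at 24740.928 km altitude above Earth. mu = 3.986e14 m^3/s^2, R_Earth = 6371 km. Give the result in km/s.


r = 6371.0 + 24740.928 = 31111.9280 km = 3.1111928e+07 m
v_esc = sqrt(2*mu/r) = sqrt(2*3.986e14 / 3.1111928e+07)
v_esc = 5061.9772 m/s = 5.0620 km/s

5.0620 km/s


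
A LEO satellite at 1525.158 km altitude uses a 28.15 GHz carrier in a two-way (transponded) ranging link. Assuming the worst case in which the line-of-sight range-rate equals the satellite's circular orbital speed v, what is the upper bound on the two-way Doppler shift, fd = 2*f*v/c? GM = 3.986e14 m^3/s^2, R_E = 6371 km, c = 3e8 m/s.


r = 7.896158e+06 m
v = sqrt(mu/r) = 7104.9452 m/s (worst-case radial velocity)
f = 28.15 GHz = 2.815e+10 Hz
fd = 2*f*v/c = 2*2.815e+10*7104.9452/3.0e+08
fd = 1.3333614e+06 Hz

1.3334e+06 Hz


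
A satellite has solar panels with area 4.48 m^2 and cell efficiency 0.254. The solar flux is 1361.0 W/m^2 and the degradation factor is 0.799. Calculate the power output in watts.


P = area * eta * S * degradation
P = 4.48 * 0.254 * 1361.0 * 0.799
P = 1237.4186 W

1237.4186 W


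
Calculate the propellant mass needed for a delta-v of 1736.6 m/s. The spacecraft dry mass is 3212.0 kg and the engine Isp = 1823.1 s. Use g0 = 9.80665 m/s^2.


ve = Isp * g0 = 1823.1 * 9.80665 = 17878.503615 m/s
mass ratio = exp(dv/ve) = exp(1736.6/17878.503615) = 1.10200738
m_prop = m_dry * (mr - 1) = 3212.0 * (1.10200738 - 1)
m_prop = 327.6477 kg

327.6477 kg


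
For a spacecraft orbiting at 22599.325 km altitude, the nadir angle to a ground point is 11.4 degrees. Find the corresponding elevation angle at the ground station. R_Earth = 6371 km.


r = R_E + alt = 28970.3250 km
Law of sines in the satellite / Earth-center / ground-point triangle:
  sin(nadir)/R_E = sin(90 + el)/r  =>  cos(el) = (r/R_E)*sin(nadir)
cos(el) = (28970.3250 / 6371.0000) * sin(11.4 deg) = 0.898791
el = arccos(0.898791) = 26.0004 deg
(Earth-central angle = 90 - nadir - el = 52.5996 deg)

26.0004 degrees


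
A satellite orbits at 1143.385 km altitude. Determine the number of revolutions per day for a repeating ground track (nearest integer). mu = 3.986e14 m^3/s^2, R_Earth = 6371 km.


r = 7.514385e+06 m
T = 2*pi*sqrt(r^3/mu) = 6482.6322 s = 108.0439 min
revs/day = 1440 / 108.0439 = 13.3279
Rounded: 13 revolutions per day

13 revolutions per day


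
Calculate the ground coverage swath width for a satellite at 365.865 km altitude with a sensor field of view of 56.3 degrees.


FOV = 56.3 deg = 0.9826204 rad
swath = 2 * alt * tan(FOV/2) = 2 * 365.865 * tan(0.4913102)
swath = 2 * 365.865 * 0.5350723
swath = 391.5284 km

391.5284 km


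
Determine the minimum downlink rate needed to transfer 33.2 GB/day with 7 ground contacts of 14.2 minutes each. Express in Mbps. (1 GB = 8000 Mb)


total contact time = 7 * 14.2 * 60 = 5964.0000 s
data = 33.2 GB = 265600.0000 Mb
rate = 265600.0000 / 5964.0000 = 44.5339 Mbps

44.5339 Mbps


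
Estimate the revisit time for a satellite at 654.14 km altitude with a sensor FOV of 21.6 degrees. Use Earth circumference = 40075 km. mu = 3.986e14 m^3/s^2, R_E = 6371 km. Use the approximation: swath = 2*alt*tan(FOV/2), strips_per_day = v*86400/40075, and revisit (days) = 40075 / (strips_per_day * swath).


swath = 2*654.14*tan(0.1884956) = 249.5678 km
v = sqrt(mu/r) = 7532.5350 m/s = 7.5325 km/s
strips/day = v*86400/40075 = 7.5325*86400/40075 = 16.2398
coverage/day = strips * swath = 16.2398 * 249.5678 = 4052.9369 km
revisit = 40075 / 4052.9369 = 9.8879 days

9.8879 days


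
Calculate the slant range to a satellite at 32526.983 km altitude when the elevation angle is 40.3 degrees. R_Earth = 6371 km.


h = 32526.983 km, el = 40.3 deg
d = -R_E*sin(el) + sqrt((R_E*sin(el))^2 + 2*R_E*h + h^2)
d = -6371.0000*sin(0.7033677) + sqrt((6371.0000*0.6467898)^2 + 2*6371.0000*32526.983 + 32526.983^2)
d = 34472.6125 km

34472.6125 km


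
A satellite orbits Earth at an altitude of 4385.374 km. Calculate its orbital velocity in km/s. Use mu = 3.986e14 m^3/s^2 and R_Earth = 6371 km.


r = R_E + alt = 6371.0 + 4385.374 = 10756.3740 km = 1.0756374e+07 m
v = sqrt(mu/r) = sqrt(3.986e14 / 1.0756374e+07) = 6087.4541 m/s = 6.0875 km/s

6.0875 km/s


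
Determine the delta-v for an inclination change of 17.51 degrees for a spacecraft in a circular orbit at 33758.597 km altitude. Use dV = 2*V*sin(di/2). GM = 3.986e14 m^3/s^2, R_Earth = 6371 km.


r = 40129.5970 km = 4.0129597e+07 m
V = sqrt(mu/r) = 3151.6374 m/s
di = 17.51 deg = 0.3056072 rad
dV = 2*V*sin(di/2) = 2*3151.6374*sin(0.1528036)
dV = 959.4192 m/s = 0.9594192 km/s

0.9594 km/s


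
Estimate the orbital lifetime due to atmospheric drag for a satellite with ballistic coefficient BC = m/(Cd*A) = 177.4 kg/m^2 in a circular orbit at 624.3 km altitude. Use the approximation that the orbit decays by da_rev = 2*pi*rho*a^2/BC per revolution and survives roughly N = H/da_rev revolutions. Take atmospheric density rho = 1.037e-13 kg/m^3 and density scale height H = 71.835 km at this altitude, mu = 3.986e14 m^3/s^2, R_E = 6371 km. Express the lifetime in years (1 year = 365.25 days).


a = R_E + alt = 6995.3000 km = 6.9953e+06 m
da_rev = 2*pi*rho*a^2/BC = 2*pi*1.037e-13*(6.9953e+06)^2/177.4 = 0.17972881 m per revolution
N = H/da_rev = 71835.0000 m / 0.17972881 m = 399685.5047 revolutions
P = 2*pi*sqrt(a^3/mu) = 5822.6507 s
lifetime = N*P = 399685.5047 * 5822.6507 = 2.3272291e+09 s = 26935.5218 days
years = 26935.5218 / 365.25 = 73.7454 years

73.7454 years


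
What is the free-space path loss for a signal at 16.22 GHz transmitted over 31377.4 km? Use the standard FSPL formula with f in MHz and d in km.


f = 16.22 GHz = 16220.0000 MHz
d = 31377.4 km
FSPL = 32.44 + 20*log10(16220.0000) + 20*log10(31377.4)
FSPL = 32.44 + 84.2010 + 89.9323
FSPL = 206.5734 dB

206.5734 dB


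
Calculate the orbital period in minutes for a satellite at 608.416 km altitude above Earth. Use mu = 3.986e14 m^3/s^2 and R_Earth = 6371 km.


r = 6979.4160 km = 6.979416e+06 m
T = 2*pi*sqrt(r^3/mu) = 2*pi*sqrt(3.3998304e+20 / 3.986e14)
T = 5802.8300 s = 96.7138 min

96.7138 minutes


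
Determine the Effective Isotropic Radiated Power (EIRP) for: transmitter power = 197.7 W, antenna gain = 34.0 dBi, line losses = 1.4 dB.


Pt = 197.7 W = 22.9601 dBW
EIRP = Pt_dBW + Gt - losses = 22.9601 + 34.0 - 1.4 = 55.5601 dBW

55.5601 dBW


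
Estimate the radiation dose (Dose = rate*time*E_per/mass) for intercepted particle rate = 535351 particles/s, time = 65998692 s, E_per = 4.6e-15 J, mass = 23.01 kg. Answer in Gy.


Total energy deposited = rate * time * E_per
  = 535351 * 65998692 * 4.6e-15 = 0.1625293 J
Dose = E_total / mass = 0.1625293 / 23.01
Dose = 0.007063422 Gy

0.0071 Gy


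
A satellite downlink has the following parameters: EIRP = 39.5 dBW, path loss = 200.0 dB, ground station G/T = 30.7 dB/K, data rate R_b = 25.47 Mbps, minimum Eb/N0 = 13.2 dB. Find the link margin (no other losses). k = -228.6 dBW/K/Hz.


C/N0 = EIRP - FSPL + G/T - k = 39.5 - 200.0 + 30.7 - (-228.6)
C/N0 = 98.8000 dB-Hz
R_b = 25.47 Mbps = 2.547e+07 bps -> 10*log10(R_b) = 74.0603 dB-Hz
Eb/N0 = C/N0 - 10*log10(R_b) = 98.8000 - 74.0603 = 24.7397 dB
Margin = Eb/N0 - Eb/N0_req = 24.7397 - 13.2 = 11.5397 dB (link closes)

11.5397 dB


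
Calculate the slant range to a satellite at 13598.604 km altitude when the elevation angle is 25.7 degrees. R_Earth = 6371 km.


h = 13598.604 km, el = 25.7 deg
d = -R_E*sin(el) + sqrt((R_E*sin(el))^2 + 2*R_E*h + h^2)
d = -6371.0000*sin(0.4485496) + sqrt((6371.0000*0.4336591)^2 + 2*6371.0000*13598.604 + 13598.604^2)
d = 16363.8079 km

16363.8079 km


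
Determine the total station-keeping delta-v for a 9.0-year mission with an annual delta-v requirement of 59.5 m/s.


dV = rate * years = 59.5 * 9.0
dV = 535.5000 m/s

535.5000 m/s


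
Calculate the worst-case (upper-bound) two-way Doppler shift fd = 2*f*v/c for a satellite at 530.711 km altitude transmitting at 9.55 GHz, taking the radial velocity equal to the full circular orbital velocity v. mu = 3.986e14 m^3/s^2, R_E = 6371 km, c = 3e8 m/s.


r = 6.901711e+06 m
v = sqrt(mu/r) = 7599.5917 m/s (worst-case radial velocity)
f = 9.55 GHz = 9.55e+09 Hz
fd = 2*f*v/c = 2*9.55e+09*7599.5917/3.0e+08
fd = 483840.6744 Hz

483840.6744 Hz


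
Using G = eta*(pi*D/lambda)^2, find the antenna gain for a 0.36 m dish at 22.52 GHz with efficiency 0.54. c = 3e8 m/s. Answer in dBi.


lambda = c/f = 3e8 / 2.252e+10 = 0.01332149 m
G = eta*(pi*D/lambda)^2 = 0.54*(pi*0.36/0.01332149)^2
G = 3892.1787 (linear)
G = 10*log10(3892.1787) = 35.9019 dBi

35.9019 dBi


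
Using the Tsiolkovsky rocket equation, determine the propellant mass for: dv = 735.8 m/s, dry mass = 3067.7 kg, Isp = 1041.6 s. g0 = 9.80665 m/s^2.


ve = Isp * g0 = 1041.6 * 9.80665 = 10214.606640 m/s
mass ratio = exp(dv/ve) = exp(735.8/10214.606640) = 1.07469199
m_prop = m_dry * (mr - 1) = 3067.7 * (1.07469199 - 1)
m_prop = 229.1326 kg

229.1326 kg


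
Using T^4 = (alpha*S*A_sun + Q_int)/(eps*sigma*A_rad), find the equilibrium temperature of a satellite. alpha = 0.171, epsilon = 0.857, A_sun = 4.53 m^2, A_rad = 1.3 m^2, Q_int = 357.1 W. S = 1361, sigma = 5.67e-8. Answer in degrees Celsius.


Numerator = alpha*S*A_sun + Q_int = 0.171*1361*4.53 + 357.1 = 1411.3714 W
Denominator = eps*sigma*A_rad = 0.857*5.67e-8*1.3 = 6.316947e-08 W/K^4
T^4 = 2.2342619e+10 K^4
T = 386.6193 K = 113.4693 C

113.4693 degrees Celsius


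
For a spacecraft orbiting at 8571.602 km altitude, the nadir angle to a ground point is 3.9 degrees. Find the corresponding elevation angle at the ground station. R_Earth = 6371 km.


r = R_E + alt = 14942.6020 km
Law of sines in the satellite / Earth-center / ground-point triangle:
  sin(nadir)/R_E = sin(90 + el)/r  =>  cos(el) = (r/R_E)*sin(nadir)
cos(el) = (14942.6020 / 6371.0000) * sin(3.9 deg) = 0.1595237
el = arccos(0.1595237) = 80.8207 deg
(Earth-central angle = 90 - nadir - el = 5.2793 deg)

80.8207 degrees


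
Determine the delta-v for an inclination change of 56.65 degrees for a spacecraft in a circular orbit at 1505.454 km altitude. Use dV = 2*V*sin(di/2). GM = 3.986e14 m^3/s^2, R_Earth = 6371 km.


r = 7876.4540 km = 7.876454e+06 m
V = sqrt(mu/r) = 7113.8266 m/s
di = 56.65 deg = 0.988729 rad
dV = 2*V*sin(di/2) = 2*7113.8266*sin(0.4943645)
dV = 6750.6280 m/s = 6.7506 km/s

6.7506 km/s


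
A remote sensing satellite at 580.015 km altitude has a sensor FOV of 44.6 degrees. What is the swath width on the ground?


FOV = 44.6 deg = 0.7784168 rad
swath = 2 * alt * tan(FOV/2) = 2 * 580.015 * tan(0.3892084)
swath = 2 * 580.015 * 0.4101299
swath = 475.7630 km

475.7630 km


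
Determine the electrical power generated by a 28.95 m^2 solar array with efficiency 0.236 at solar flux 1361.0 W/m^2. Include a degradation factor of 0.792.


P = area * eta * S * degradation
P = 28.95 * 0.236 * 1361.0 * 0.792
P = 7364.5104 W

7364.5104 W


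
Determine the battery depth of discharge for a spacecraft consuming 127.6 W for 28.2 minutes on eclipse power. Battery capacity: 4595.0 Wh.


E_used = P * t / 60 = 127.6 * 28.2 / 60 = 59.9720 Wh
DOD = E_used / E_total * 100 = 59.9720 / 4595.0 * 100
DOD = 1.3052 %

1.3052 %


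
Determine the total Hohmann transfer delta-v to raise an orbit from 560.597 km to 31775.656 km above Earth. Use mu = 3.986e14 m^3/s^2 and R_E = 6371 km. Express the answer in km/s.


r1 = 6931.5970 km = 6.931597e+06 m
r2 = 38146.6560 km = 3.8146656e+07 m
dv1 = sqrt(mu/r1)*(sqrt(2*r2/(r1+r2)) - 1) = 2282.1407 m/s
dv2 = sqrt(mu/r2)*(1 - sqrt(2*r1/(r1+r2))) = 1439.8928 m/s
total dv = |dv1| + |dv2| = 2282.1407 + 1439.8928 = 3722.0335 m/s = 3.7220 km/s

3.7220 km/s


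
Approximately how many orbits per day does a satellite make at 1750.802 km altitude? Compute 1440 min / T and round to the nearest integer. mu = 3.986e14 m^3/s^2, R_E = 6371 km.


r = 8.121802e+06 m
T = 2*pi*sqrt(r^3/mu) = 7284.3334 s = 121.4056 min
revs/day = 1440 / 121.4056 = 11.8611
Rounded: 12 revolutions per day

12 revolutions per day


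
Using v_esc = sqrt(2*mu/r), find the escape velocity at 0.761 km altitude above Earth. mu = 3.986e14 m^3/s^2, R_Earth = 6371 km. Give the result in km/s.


r = 6371.0 + 0.761 = 6371.7610 km = 6.371761e+06 m
v_esc = sqrt(2*mu/r) = sqrt(2*3.986e14 / 6.371761e+06)
v_esc = 11185.4615 m/s = 11.1855 km/s

11.1855 km/s


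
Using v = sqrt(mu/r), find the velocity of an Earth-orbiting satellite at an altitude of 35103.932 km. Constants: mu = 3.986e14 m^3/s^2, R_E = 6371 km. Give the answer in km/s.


r = R_E + alt = 6371.0 + 35103.932 = 41474.9320 km = 4.1474932e+07 m
v = sqrt(mu/r) = sqrt(3.986e14 / 4.1474932e+07) = 3100.1007 m/s = 3.1001 km/s

3.1001 km/s


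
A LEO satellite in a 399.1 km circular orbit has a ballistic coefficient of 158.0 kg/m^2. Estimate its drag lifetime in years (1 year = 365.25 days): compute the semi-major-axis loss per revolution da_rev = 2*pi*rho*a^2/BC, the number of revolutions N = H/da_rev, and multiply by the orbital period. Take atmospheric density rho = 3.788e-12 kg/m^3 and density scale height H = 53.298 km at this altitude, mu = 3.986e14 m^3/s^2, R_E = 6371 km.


a = R_E + alt = 6770.1000 km = 6.7701e+06 m
da_rev = 2*pi*rho*a^2/BC = 2*pi*3.788e-12*(6.7701e+06)^2/158.0 = 6.904352 m per revolution
N = H/da_rev = 53298.0000 m / 6.904352 m = 7719.4791 revolutions
P = 2*pi*sqrt(a^3/mu) = 5543.7527 s
lifetime = N*P = 7719.4791 * 5543.7527 = 4.2794883e+07 s = 495.3111 days
years = 495.3111 / 365.25 = 1.3561 years

1.3561 years


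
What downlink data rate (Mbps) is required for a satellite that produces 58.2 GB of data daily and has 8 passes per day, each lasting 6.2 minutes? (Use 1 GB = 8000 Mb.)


total contact time = 8 * 6.2 * 60 = 2976.0000 s
data = 58.2 GB = 465600.0000 Mb
rate = 465600.0000 / 2976.0000 = 156.4516 Mbps

156.4516 Mbps


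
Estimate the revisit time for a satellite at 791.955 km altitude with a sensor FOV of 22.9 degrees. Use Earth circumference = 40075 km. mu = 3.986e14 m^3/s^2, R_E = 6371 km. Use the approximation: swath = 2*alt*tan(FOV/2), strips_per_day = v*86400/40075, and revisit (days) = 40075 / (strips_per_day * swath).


swath = 2*791.955*tan(0.1998402) = 320.8110 km
v = sqrt(mu/r) = 7459.7202 m/s = 7.4597 km/s
strips/day = v*86400/40075 = 7.4597*86400/40075 = 16.0828
coverage/day = strips * swath = 16.0828 * 320.8110 = 5159.5513 km
revisit = 40075 / 5159.5513 = 7.7671 days

7.7671 days


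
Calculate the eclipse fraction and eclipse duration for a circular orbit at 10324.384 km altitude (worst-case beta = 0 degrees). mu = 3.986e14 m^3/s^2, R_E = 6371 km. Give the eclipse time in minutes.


r = 16695.3840 km
T = 357.8117 min
Eclipse fraction = arcsin(R_E/r)/pi = arcsin(6371.0000/16695.3840)/pi
= arcsin(0.3816025)/pi = 0.1246277
Eclipse duration = 0.1246277 * 357.8117 = 44.5932 min

44.5932 minutes


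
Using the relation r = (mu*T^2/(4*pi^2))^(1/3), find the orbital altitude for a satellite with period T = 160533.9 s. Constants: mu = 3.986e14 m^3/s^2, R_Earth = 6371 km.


T = 160533.9 s
r = (mu*T^2/(4*pi^2))^(1/3) = (3.986e14 * 160533.9^2 / (4*pi^2))^(1/3)
r = 6.3841589e+07 m = 63841.5893 km
alt = r - R_E = 63841.5893 - 6371 = 57470.5893 km

57470.5893 km


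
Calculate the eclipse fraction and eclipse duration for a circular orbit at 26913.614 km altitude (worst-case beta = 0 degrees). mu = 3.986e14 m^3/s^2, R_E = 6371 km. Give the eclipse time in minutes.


r = 33284.6140 km
T = 1007.2221 min
Eclipse fraction = arcsin(R_E/r)/pi = arcsin(6371.0000/33284.6140)/pi
= arcsin(0.1914098)/pi = 0.06130593
Eclipse duration = 0.06130593 * 1007.2221 = 61.7487 min

61.7487 minutes


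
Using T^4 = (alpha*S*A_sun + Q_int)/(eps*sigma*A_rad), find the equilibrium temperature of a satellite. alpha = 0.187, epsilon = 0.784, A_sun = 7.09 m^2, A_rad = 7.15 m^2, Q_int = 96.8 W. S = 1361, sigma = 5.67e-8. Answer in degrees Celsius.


Numerator = alpha*S*A_sun + Q_int = 0.187*1361*7.09 + 96.8 = 1901.2546 W
Denominator = eps*sigma*A_rad = 0.784*5.67e-8*7.15 = 3.1783752e-07 W/K^4
T^4 = 5.9818445e+09 K^4
T = 278.1050 K = 4.9550 C

4.9550 degrees Celsius


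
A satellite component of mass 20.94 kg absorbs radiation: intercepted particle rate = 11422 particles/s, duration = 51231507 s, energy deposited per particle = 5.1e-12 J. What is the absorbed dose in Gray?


Total energy deposited = rate * time * E_per
  = 11422 * 51231507 * 5.1e-12 = 2.9843 J
Dose = E_total / mass = 2.9843 / 20.94
Dose = 0.142519 Gy

0.1425 Gy


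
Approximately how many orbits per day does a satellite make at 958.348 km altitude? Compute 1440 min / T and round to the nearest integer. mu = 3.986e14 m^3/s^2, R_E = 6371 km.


r = 7.329348e+06 m
T = 2*pi*sqrt(r^3/mu) = 6244.6663 s = 104.0778 min
revs/day = 1440 / 104.0778 = 13.8358
Rounded: 14 revolutions per day

14 revolutions per day


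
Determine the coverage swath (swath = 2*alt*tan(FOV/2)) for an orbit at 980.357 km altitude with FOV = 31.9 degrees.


FOV = 31.9 deg = 0.55676 rad
swath = 2 * alt * tan(FOV/2) = 2 * 980.357 * tan(0.27838)
swath = 2 * 980.357 * 0.2858012
swath = 560.3744 km

560.3744 km


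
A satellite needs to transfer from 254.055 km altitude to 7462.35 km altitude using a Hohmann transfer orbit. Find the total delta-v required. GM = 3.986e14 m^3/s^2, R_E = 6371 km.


r1 = 6625.0550 km = 6.625055e+06 m
r2 = 13833.3500 km = 1.383335e+07 m
dv1 = sqrt(mu/r1)*(sqrt(2*r2/(r1+r2)) - 1) = 1263.5662 m/s
dv2 = sqrt(mu/r2)*(1 - sqrt(2*r1/(r1+r2))) = 1047.9558 m/s
total dv = |dv1| + |dv2| = 1263.5662 + 1047.9558 = 2311.5220 m/s = 2.3115 km/s

2.3115 km/s


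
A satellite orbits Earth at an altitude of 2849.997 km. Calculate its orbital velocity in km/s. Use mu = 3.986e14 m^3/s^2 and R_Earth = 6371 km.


r = R_E + alt = 6371.0 + 2849.997 = 9220.9970 km = 9.220997e+06 m
v = sqrt(mu/r) = sqrt(3.986e14 / 9.220997e+06) = 6574.7570 m/s = 6.5748 km/s

6.5748 km/s


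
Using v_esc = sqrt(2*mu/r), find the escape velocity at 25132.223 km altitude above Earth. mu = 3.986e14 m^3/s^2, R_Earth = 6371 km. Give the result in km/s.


r = 6371.0 + 25132.223 = 31503.2230 km = 3.1503223e+07 m
v_esc = sqrt(2*mu/r) = sqrt(2*3.986e14 / 3.1503223e+07)
v_esc = 5030.4421 m/s = 5.0304 km/s

5.0304 km/s


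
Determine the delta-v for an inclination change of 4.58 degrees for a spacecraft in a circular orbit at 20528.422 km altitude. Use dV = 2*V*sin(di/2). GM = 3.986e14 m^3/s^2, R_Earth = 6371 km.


r = 26899.4220 km = 2.6899422e+07 m
V = sqrt(mu/r) = 3849.4366 m/s
di = 4.58 deg = 0.07993608 rad
dV = 2*V*sin(di/2) = 2*3849.4366*sin(0.03996804)
dV = 307.6270 m/s = 0.307627 km/s

0.3076 km/s


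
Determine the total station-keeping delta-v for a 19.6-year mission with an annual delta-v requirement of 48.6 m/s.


dV = rate * years = 48.6 * 19.6
dV = 952.5600 m/s

952.5600 m/s


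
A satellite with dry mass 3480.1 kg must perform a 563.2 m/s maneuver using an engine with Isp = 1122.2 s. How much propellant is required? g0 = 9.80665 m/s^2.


ve = Isp * g0 = 1122.2 * 9.80665 = 11005.022630 m/s
mass ratio = exp(dv/ve) = exp(563.2/11005.022630) = 1.05250878
m_prop = m_dry * (mr - 1) = 3480.1 * (1.05250878 - 1)
m_prop = 182.7358 kg

182.7358 kg


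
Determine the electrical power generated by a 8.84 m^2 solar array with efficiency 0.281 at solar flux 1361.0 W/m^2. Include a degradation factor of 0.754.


P = area * eta * S * degradation
P = 8.84 * 0.281 * 1361.0 * 0.754
P = 2549.1069 W

2549.1069 W


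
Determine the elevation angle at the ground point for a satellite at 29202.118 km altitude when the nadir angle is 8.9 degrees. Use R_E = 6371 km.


r = R_E + alt = 35573.1180 km
Law of sines in the satellite / Earth-center / ground-point triangle:
  sin(nadir)/R_E = sin(90 + el)/r  =>  cos(el) = (r/R_E)*sin(nadir)
cos(el) = (35573.1180 / 6371.0000) * sin(8.9 deg) = 0.863841
el = arccos(0.863841) = 30.2494 deg
(Earth-central angle = 90 - nadir - el = 50.8506 deg)

30.2494 degrees


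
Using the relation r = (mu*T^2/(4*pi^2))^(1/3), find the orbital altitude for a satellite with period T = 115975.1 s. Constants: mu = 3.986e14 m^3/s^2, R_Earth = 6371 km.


T = 115975.1 s
r = (mu*T^2/(4*pi^2))^(1/3) = (3.986e14 * 115975.1^2 / (4*pi^2))^(1/3)
r = 5.1400699e+07 m = 51400.6988 km
alt = r - R_E = 51400.6988 - 6371 = 45029.6988 km

45029.6988 km


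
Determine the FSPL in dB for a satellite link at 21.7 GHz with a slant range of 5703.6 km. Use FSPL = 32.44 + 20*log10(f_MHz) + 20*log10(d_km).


f = 21.7 GHz = 21700.0000 MHz
d = 5703.6 km
FSPL = 32.44 + 20*log10(21700.0000) + 20*log10(5703.6)
FSPL = 32.44 + 86.7292 + 75.1230
FSPL = 194.2922 dB

194.2922 dB


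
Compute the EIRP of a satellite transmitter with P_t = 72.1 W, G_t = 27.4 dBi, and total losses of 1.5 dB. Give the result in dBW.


Pt = 72.1 W = 18.5794 dBW
EIRP = Pt_dBW + Gt - losses = 18.5794 + 27.4 - 1.5 = 44.4794 dBW

44.4794 dBW


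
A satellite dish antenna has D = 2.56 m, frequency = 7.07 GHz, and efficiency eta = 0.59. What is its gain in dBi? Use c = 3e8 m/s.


lambda = c/f = 3e8 / 7.07e+09 = 0.04243281 m
G = eta*(pi*D/lambda)^2 = 0.59*(pi*2.56/0.04243281)^2
G = 21194.7357 (linear)
G = 10*log10(21194.7357) = 43.2623 dBi

43.2623 dBi


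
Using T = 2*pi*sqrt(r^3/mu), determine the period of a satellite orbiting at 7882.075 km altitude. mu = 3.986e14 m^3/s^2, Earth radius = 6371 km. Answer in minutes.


r = 14253.0750 km = 1.4253075e+07 m
T = 2*pi*sqrt(r^3/mu) = 2*pi*sqrt(2.8955143e+21 / 3.986e14)
T = 16934.5662 s = 282.2428 min

282.2428 minutes


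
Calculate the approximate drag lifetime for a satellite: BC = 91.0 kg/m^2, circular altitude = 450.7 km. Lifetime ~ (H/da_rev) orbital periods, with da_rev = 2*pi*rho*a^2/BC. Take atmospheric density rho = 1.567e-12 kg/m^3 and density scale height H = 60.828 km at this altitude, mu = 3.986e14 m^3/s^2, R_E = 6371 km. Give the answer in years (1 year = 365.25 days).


a = R_E + alt = 6821.7000 km = 6.8217e+06 m
da_rev = 2*pi*rho*a^2/BC = 2*pi*1.567e-12*(6.8217e+06)^2/91.0 = 5.034922 m per revolution
N = H/da_rev = 60828.0000 m / 5.034922 m = 12081.2211 revolutions
P = 2*pi*sqrt(a^3/mu) = 5607.2529 s
lifetime = N*P = 12081.2211 * 5607.2529 = 6.7742462e+07 s = 784.0563 days
years = 784.0563 / 365.25 = 2.1466 years

2.1466 years


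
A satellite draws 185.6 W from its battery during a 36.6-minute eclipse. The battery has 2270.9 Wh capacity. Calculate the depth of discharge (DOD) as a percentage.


E_used = P * t / 60 = 185.6 * 36.6 / 60 = 113.2160 Wh
DOD = E_used / E_total * 100 = 113.2160 / 2270.9 * 100
DOD = 4.9855 %

4.9855 %


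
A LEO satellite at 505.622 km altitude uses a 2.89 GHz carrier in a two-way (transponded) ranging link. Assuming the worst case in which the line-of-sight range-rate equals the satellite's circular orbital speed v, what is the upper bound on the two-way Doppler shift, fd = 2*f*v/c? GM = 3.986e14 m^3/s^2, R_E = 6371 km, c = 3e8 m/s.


r = 6.876622e+06 m
v = sqrt(mu/r) = 7613.4425 m/s (worst-case radial velocity)
f = 2.89 GHz = 2.89e+09 Hz
fd = 2*f*v/c = 2*2.89e+09*7613.4425/3.0e+08
fd = 146685.6585 Hz

146685.6585 Hz


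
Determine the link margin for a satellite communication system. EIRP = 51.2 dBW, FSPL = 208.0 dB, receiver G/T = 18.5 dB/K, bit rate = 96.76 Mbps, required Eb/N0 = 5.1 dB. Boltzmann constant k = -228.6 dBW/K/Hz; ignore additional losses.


C/N0 = EIRP - FSPL + G/T - k = 51.2 - 208.0 + 18.5 - (-228.6)
C/N0 = 90.3000 dB-Hz
R_b = 96.76 Mbps = 9.676e+07 bps -> 10*log10(R_b) = 79.8570 dB-Hz
Eb/N0 = C/N0 - 10*log10(R_b) = 90.3000 - 79.8570 = 10.4430 dB
Margin = Eb/N0 - Eb/N0_req = 10.4430 - 5.1 = 5.3430 dB (link closes)

5.3430 dB


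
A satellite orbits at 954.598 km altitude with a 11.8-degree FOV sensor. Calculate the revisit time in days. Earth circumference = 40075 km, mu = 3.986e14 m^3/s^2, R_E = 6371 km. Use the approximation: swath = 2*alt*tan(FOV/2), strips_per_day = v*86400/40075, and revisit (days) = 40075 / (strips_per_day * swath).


swath = 2*954.598*tan(0.1029744) = 197.2962 km
v = sqrt(mu/r) = 7376.4450 m/s = 7.3764 km/s
strips/day = v*86400/40075 = 7.3764*86400/40075 = 15.9033
coverage/day = strips * swath = 15.9033 * 197.2962 = 3137.6614 km
revisit = 40075 / 3137.6614 = 12.7723 days

12.7723 days


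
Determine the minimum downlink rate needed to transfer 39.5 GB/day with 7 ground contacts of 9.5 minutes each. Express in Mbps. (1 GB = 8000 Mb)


total contact time = 7 * 9.5 * 60 = 3990.0000 s
data = 39.5 GB = 316000.0000 Mb
rate = 316000.0000 / 3990.0000 = 79.1980 Mbps

79.1980 Mbps


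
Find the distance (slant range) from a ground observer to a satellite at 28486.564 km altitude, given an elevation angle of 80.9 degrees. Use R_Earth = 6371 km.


h = 28486.564 km, el = 80.9 deg
d = -R_E*sin(el) + sqrt((R_E*sin(el))^2 + 2*R_E*h + h^2)
d = -6371.0000*sin(1.4120) + sqrt((6371.0000*0.9874138)^2 + 2*6371.0000*28486.564 + 28486.564^2)
d = 28552.1839 km

28552.1839 km


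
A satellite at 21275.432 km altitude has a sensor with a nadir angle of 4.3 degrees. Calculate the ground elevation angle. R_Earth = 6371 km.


r = R_E + alt = 27646.4320 km
Law of sines in the satellite / Earth-center / ground-point triangle:
  sin(nadir)/R_E = sin(90 + el)/r  =>  cos(el) = (r/R_E)*sin(nadir)
cos(el) = (27646.4320 / 6371.0000) * sin(4.3 deg) = 0.325364
el = arccos(0.325364) = 71.0124 deg
(Earth-central angle = 90 - nadir - el = 14.6876 deg)

71.0124 degrees


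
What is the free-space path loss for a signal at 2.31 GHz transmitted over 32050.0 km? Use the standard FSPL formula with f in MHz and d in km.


f = 2.31 GHz = 2310.0000 MHz
d = 32050.0 km
FSPL = 32.44 + 20*log10(2310.0000) + 20*log10(32050.0)
FSPL = 32.44 + 67.2722 + 90.1166
FSPL = 189.8288 dB

189.8288 dB


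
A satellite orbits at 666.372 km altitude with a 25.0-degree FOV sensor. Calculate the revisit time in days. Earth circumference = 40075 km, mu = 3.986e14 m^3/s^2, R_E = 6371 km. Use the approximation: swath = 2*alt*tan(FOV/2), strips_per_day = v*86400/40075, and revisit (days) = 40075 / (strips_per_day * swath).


swath = 2*666.372*tan(0.2181662) = 295.4622 km
v = sqrt(mu/r) = 7525.9858 m/s = 7.5260 km/s
strips/day = v*86400/40075 = 7.5260*86400/40075 = 16.2257
coverage/day = strips * swath = 16.2257 * 295.4622 = 4794.0833 km
revisit = 40075 / 4794.0833 = 8.3593 days

8.3593 days
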